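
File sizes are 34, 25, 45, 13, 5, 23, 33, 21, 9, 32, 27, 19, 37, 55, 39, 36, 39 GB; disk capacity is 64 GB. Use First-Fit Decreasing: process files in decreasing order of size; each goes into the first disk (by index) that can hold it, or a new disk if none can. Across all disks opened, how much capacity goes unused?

Sorted descending: 55, 45, 39, 39, 37, 36, 34, 33, 32, 27, 25, 23, 21, 19, 13, 9, 5.
Put 55 GB in disk 1; 9 GB remain.
Put 45 GB in disk 2; 19 GB remain.
Put 39 GB in disk 3; 25 GB remain.
Put 39 GB in disk 4; 25 GB remain.
Put 37 GB in disk 5; 27 GB remain.
Put 36 GB in disk 6; 28 GB remain.
Put 34 GB in disk 7; 30 GB remain.
Put 33 GB in disk 8; 31 GB remain.
Put 32 GB in disk 9; 32 GB remain.
Put 27 GB in disk 5; 0 GB remain.
Put 25 GB in disk 3; 0 GB remain.
Put 23 GB in disk 4; 2 GB remain.
Put 21 GB in disk 6; 7 GB remain.
Put 19 GB in disk 2; 0 GB remain.
Put 13 GB in disk 7; 17 GB remain.
Put 9 GB in disk 1; 0 GB remain.
Put 5 GB in disk 6; 2 GB remain.
9 disks × 64 GB = 576 GB; used 492 GB; unused 84 GB.

84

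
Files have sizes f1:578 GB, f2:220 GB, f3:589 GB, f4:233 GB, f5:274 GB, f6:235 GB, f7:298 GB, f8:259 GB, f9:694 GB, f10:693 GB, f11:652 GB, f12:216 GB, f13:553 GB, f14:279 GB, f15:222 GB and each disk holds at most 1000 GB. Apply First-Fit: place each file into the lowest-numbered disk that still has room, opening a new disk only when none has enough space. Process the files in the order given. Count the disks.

Put f1 (578 GB) in disk 1; 422 GB remain.
Put f2 (220 GB) in disk 1; 202 GB remain.
Put f3 (589 GB) in disk 2; 411 GB remain.
Put f4 (233 GB) in disk 2; 178 GB remain.
Put f5 (274 GB) in disk 3; 726 GB remain.
Put f6 (235 GB) in disk 3; 491 GB remain.
Put f7 (298 GB) in disk 3; 193 GB remain.
Put f8 (259 GB) in disk 4; 741 GB remain.
Put f9 (694 GB) in disk 4; 47 GB remain.
Put f10 (693 GB) in disk 5; 307 GB remain.
Put f11 (652 GB) in disk 6; 348 GB remain.
Put f12 (216 GB) in disk 5; 91 GB remain.
Put f13 (553 GB) in disk 7; 447 GB remain.
Put f14 (279 GB) in disk 6; 69 GB remain.
Put f15 (222 GB) in disk 7; 225 GB remain.
Final disks: [578,220] [589,233] [274,235,298] [259,694] [693,216] [652,279] [553,222].

7 disks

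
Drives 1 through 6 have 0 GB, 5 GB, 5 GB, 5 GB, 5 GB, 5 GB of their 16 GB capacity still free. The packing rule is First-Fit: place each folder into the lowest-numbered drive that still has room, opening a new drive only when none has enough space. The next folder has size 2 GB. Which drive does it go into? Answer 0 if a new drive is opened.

2

Drives with room: drive 2 (5 GB), drive 3 (5 GB), drive 4 (5 GB), drive 5 (5 GB), drive 6 (5 GB).
The first with room is drive 2.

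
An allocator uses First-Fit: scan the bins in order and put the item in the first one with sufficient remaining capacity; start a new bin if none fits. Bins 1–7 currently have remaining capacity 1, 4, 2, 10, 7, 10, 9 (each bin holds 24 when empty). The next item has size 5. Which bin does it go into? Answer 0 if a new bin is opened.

4

Bins with room: bin 4 (10), bin 5 (7), bin 6 (10), bin 7 (9).
The first with room is bin 4.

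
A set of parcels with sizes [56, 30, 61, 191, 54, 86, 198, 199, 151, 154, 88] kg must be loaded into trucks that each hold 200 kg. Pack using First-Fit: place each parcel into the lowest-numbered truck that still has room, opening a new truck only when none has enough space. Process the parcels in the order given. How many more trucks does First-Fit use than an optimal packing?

First-Fit: [56,30,61] [191] [54,86] [198] [199] [151] [154] [88] → 8 trucks.
Total size 1268 kg; any packing needs at least ⌈1268/200⌉ = 7 trucks.
An optimal packing achieves that bound: [199] [198] [191] [154,30] [151] [88,86] [61,56,54] → 7 trucks.
Excess: 8 − 7 = 1.

1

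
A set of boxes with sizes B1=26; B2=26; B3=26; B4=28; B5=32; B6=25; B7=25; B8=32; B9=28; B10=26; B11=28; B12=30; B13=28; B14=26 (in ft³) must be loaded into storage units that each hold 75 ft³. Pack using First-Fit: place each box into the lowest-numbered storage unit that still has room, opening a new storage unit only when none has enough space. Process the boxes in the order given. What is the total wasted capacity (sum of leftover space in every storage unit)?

B1 (26 ft³) → storage unit 1 (remaining 49 ft³)
B2 (26 ft³) → storage unit 1 (remaining 23 ft³)
B3 (26 ft³) → storage unit 2 (remaining 49 ft³)
B4 (28 ft³) → storage unit 2 (remaining 21 ft³)
B5 (32 ft³) → storage unit 3 (remaining 43 ft³)
B6 (25 ft³) → storage unit 3 (remaining 18 ft³)
B7 (25 ft³) → storage unit 4 (remaining 50 ft³)
B8 (32 ft³) → storage unit 4 (remaining 18 ft³)
B9 (28 ft³) → storage unit 5 (remaining 47 ft³)
B10 (26 ft³) → storage unit 5 (remaining 21 ft³)
B11 (28 ft³) → storage unit 6 (remaining 47 ft³)
B12 (30 ft³) → storage unit 6 (remaining 17 ft³)
B13 (28 ft³) → storage unit 7 (remaining 47 ft³)
B14 (26 ft³) → storage unit 7 (remaining 21 ft³)
7 storage units × 75 ft³ = 525 ft³; used 386 ft³; unused 139 ft³.

139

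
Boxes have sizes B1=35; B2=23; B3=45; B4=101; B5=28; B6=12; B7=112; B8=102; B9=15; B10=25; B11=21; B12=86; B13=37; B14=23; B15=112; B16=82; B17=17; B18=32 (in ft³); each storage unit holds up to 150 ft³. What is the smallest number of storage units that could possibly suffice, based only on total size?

Total size = 35 + 23 + 45 + 101 + 28 + 12 + 112 + 102 + 15 + 25 + 21 + 86 + 37 + 23 + 112 + 82 + 17 + 32 = 908 ft³.
⌈908 / 150⌉ = 7.

7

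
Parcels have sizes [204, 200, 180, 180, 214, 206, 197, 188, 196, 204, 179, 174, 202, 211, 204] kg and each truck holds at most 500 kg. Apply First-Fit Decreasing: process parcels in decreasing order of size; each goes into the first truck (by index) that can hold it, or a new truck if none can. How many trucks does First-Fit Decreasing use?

8 trucks

Sorted descending: 214, 211, 206, 204, 204, 204, 202, 200, 197, 196, 188, 180, 180, 179, 174.
Put 214 kg in truck 1; 286 kg remain.
Put 211 kg in truck 1; 75 kg remain.
Put 206 kg in truck 2; 294 kg remain.
Put 204 kg in truck 2; 90 kg remain.
Put 204 kg in truck 3; 296 kg remain.
Put 204 kg in truck 3; 92 kg remain.
Put 202 kg in truck 4; 298 kg remain.
Put 200 kg in truck 4; 98 kg remain.
Put 197 kg in truck 5; 303 kg remain.
Put 196 kg in truck 5; 107 kg remain.
Put 188 kg in truck 6; 312 kg remain.
Put 180 kg in truck 6; 132 kg remain.
Put 180 kg in truck 7; 320 kg remain.
Put 179 kg in truck 7; 141 kg remain.
Put 174 kg in truck 8; 326 kg remain.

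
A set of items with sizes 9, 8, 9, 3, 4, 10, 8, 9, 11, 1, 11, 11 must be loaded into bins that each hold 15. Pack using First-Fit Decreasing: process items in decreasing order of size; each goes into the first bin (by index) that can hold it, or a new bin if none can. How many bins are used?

9

Sorted descending: 11, 11, 11, 10, 9, 9, 9, 8, 8, 4, 3, 1.
11 → bin 1 (remaining 4)
11 → bin 2 (remaining 4)
11 → bin 3 (remaining 4)
10 → bin 4 (remaining 5)
9 → bin 5 (remaining 6)
9 → bin 6 (remaining 6)
9 → bin 7 (remaining 6)
8 → bin 8 (remaining 7)
8 → bin 9 (remaining 7)
4 → bin 1 (remaining 0)
3 → bin 2 (remaining 1)
1 → bin 2 (remaining 0)
Final bins: [11,4] [11,3,1] [11] [10] [9] [9] [9] [8] [8].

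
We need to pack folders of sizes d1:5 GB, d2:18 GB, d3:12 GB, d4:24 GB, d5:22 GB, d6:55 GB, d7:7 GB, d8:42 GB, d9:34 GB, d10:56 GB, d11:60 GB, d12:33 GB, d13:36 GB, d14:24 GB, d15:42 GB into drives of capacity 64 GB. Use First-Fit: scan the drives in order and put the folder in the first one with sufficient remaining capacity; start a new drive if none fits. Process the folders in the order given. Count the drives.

Put d1 (5 GB) in drive 1; 59 GB remain.
Put d2 (18 GB) in drive 1; 41 GB remain.
Put d3 (12 GB) in drive 1; 29 GB remain.
Put d4 (24 GB) in drive 1; 5 GB remain.
Put d5 (22 GB) in drive 2; 42 GB remain.
Put d6 (55 GB) in drive 3; 9 GB remain.
Put d7 (7 GB) in drive 2; 35 GB remain.
Put d8 (42 GB) in drive 4; 22 GB remain.
Put d9 (34 GB) in drive 2; 1 GB remain.
Put d10 (56 GB) in drive 5; 8 GB remain.
Put d11 (60 GB) in drive 6; 4 GB remain.
Put d12 (33 GB) in drive 7; 31 GB remain.
Put d13 (36 GB) in drive 8; 28 GB remain.
Put d14 (24 GB) in drive 7; 7 GB remain.
Put d15 (42 GB) in drive 9; 22 GB remain.
Final drives: [5,18,12,24] [22,7,34] [55] [42] [56] [60] [33,24] [36] [42].

9 drives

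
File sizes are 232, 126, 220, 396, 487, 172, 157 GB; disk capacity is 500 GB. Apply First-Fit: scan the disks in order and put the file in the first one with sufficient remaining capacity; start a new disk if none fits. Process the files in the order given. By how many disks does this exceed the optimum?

1

First-Fit: [232,126] [220,172] [396] [487] [157] → 5 disks.
Total size 1790 GB; any packing needs at least ⌈1790/500⌉ = 4 disks.
An optimal packing achieves that bound: [487] [396] [232,220] [172,157,126] → 4 disks.
Excess: 5 − 4 = 1.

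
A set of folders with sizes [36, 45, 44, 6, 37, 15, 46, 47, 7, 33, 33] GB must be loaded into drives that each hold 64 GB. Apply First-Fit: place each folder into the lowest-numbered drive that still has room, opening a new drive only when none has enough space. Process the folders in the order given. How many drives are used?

36 GB → drive 1 (remaining 28 GB)
45 GB → drive 2 (remaining 19 GB)
44 GB → drive 3 (remaining 20 GB)
6 GB → drive 1 (remaining 22 GB)
37 GB → drive 4 (remaining 27 GB)
15 GB → drive 1 (remaining 7 GB)
46 GB → drive 5 (remaining 18 GB)
47 GB → drive 6 (remaining 17 GB)
7 GB → drive 1 (remaining 0 GB)
33 GB → drive 7 (remaining 31 GB)
33 GB → drive 8 (remaining 31 GB)
Final drives: [36,6,15,7] [45] [44] [37] [46] [47] [33] [33].

8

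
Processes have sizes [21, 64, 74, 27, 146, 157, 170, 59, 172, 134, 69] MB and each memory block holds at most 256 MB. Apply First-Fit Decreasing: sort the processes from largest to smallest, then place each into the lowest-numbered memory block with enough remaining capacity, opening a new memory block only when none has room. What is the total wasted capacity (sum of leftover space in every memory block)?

Sorted descending: 172, 170, 157, 146, 134, 74, 69, 64, 59, 27, 21.
Put 172 MB in memory block 1; 84 MB remain.
Put 170 MB in memory block 2; 86 MB remain.
Put 157 MB in memory block 3; 99 MB remain.
Put 146 MB in memory block 4; 110 MB remain.
Put 134 MB in memory block 5; 122 MB remain.
Put 74 MB in memory block 1; 10 MB remain.
Put 69 MB in memory block 2; 17 MB remain.
Put 64 MB in memory block 3; 35 MB remain.
Put 59 MB in memory block 4; 51 MB remain.
Put 27 MB in memory block 3; 8 MB remain.
Put 21 MB in memory block 4; 30 MB remain.
5 memory blocks × 256 MB = 1280 MB; used 1093 MB; unused 187 MB.

187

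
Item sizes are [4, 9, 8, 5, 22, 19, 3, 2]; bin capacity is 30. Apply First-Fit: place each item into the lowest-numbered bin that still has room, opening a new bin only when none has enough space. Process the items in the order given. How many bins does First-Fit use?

Put 4 in bin 1; 26 remain.
Put 9 in bin 1; 17 remain.
Put 8 in bin 1; 9 remain.
Put 5 in bin 1; 4 remain.
Put 22 in bin 2; 8 remain.
Put 19 in bin 3; 11 remain.
Put 3 in bin 1; 1 remain.
Put 2 in bin 2; 6 remain.

3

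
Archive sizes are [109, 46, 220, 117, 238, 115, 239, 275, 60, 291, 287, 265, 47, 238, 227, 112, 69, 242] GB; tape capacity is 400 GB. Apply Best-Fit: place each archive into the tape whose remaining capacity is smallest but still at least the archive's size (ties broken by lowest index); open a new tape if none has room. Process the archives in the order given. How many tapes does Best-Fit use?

10

109 GB → tape 1 (remaining 291 GB)
46 GB → tape 1 (remaining 245 GB)
220 GB → tape 1 (remaining 25 GB)
117 GB → tape 2 (remaining 283 GB)
238 GB → tape 2 (remaining 45 GB)
115 GB → tape 3 (remaining 285 GB)
239 GB → tape 3 (remaining 46 GB)
275 GB → tape 4 (remaining 125 GB)
60 GB → tape 4 (remaining 65 GB)
291 GB → tape 5 (remaining 109 GB)
287 GB → tape 6 (remaining 113 GB)
265 GB → tape 7 (remaining 135 GB)
47 GB → tape 4 (remaining 18 GB)
238 GB → tape 8 (remaining 162 GB)
227 GB → tape 9 (remaining 173 GB)
112 GB → tape 6 (remaining 1 GB)
69 GB → tape 5 (remaining 40 GB)
242 GB → tape 10 (remaining 158 GB)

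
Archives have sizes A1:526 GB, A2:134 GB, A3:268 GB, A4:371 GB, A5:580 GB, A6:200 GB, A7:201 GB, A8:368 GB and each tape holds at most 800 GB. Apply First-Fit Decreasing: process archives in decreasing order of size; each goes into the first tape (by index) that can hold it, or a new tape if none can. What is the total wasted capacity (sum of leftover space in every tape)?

Sorted descending: 580, 526, 371, 368, 268, 201, 200, 134.
580 GB → tape 1 (remaining 220 GB)
526 GB → tape 2 (remaining 274 GB)
371 GB → tape 3 (remaining 429 GB)
368 GB → tape 3 (remaining 61 GB)
268 GB → tape 2 (remaining 6 GB)
201 GB → tape 1 (remaining 19 GB)
200 GB → tape 4 (remaining 600 GB)
134 GB → tape 4 (remaining 466 GB)
4 tapes × 800 GB = 3200 GB; used 2648 GB; unused 552 GB.

552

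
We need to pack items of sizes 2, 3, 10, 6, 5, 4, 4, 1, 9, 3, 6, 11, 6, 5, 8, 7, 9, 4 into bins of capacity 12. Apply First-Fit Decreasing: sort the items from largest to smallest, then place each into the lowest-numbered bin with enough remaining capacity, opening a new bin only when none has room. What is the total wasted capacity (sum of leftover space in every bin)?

Sorted descending: 11, 10, 9, 9, 8, 7, 6, 6, 6, 5, 5, 4, 4, 4, 3, 3, 2, 1.
bin 1: place 11, 1 left
bin 2: place 10, 2 left
bin 3: place 9, 3 left
bin 4: place 9, 3 left
bin 5: place 8, 4 left
bin 6: place 7, 5 left
bin 7: place 6, 6 left
bin 7: place 6, 0 left
bin 8: place 6, 6 left
bin 6: place 5, 0 left
bin 8: place 5, 1 left
bin 5: place 4, 0 left
bin 9: place 4, 8 left
bin 9: place 4, 4 left
bin 3: place 3, 0 left
bin 4: place 3, 0 left
bin 2: place 2, 0 left
bin 1: place 1, 0 left
9 bins × 12 = 108; used 103; unused 5.

5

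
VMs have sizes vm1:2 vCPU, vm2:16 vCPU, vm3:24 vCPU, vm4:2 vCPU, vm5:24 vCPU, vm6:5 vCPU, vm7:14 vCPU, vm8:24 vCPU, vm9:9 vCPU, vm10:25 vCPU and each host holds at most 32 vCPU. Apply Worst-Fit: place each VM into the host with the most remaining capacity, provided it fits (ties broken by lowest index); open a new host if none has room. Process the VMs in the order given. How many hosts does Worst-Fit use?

Put vm1 (2 vCPU) in host 1; 30 vCPU remain.
Put vm2 (16 vCPU) in host 1; 14 vCPU remain.
Put vm3 (24 vCPU) in host 2; 8 vCPU remain.
Put vm4 (2 vCPU) in host 1; 12 vCPU remain.
Put vm5 (24 vCPU) in host 3; 8 vCPU remain.
Put vm6 (5 vCPU) in host 1; 7 vCPU remain.
Put vm7 (14 vCPU) in host 4; 18 vCPU remain.
Put vm8 (24 vCPU) in host 5; 8 vCPU remain.
Put vm9 (9 vCPU) in host 4; 9 vCPU remain.
Put vm10 (25 vCPU) in host 6; 7 vCPU remain.
Final hosts: [2,16,2,5] [24] [24] [14,9] [24] [25].

6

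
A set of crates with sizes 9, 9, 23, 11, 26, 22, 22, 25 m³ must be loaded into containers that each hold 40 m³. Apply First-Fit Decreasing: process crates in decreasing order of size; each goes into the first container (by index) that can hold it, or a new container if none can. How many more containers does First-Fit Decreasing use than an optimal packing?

0

First-Fit Decreasing: [26,11] [25,9] [23,9] [22] [22] → 5 containers.
5 crates exceed 20 m³ (half the capacity), and no two of those can share a container, so at least 5 containers are needed.
So 5 is already optimal.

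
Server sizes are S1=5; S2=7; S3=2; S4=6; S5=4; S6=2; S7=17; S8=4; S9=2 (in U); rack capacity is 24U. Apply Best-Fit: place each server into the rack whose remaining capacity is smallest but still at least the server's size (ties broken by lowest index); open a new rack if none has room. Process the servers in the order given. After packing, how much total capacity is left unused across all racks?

23

S1 (5U) → rack 1 (remaining 19U)
S2 (7U) → rack 1 (remaining 12U)
S3 (2U) → rack 1 (remaining 10U)
S4 (6U) → rack 1 (remaining 4U)
S5 (4U) → rack 1 (remaining 0U)
S6 (2U) → rack 2 (remaining 22U)
S7 (17U) → rack 2 (remaining 5U)
S8 (4U) → rack 2 (remaining 1U)
S9 (2U) → rack 3 (remaining 22U)
3 racks × 24U = 72U; used 49U; unused 23U.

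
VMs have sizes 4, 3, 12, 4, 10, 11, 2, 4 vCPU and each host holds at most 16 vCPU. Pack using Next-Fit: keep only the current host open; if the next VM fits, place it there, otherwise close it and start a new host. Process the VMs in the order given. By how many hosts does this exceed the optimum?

Next-Fit: [4,3] [12,4] [10] [11,2] [4] → 5 hosts.
Total size 50 vCPU; any packing needs at least ⌈50/16⌉ = 4 hosts.
An optimal packing achieves that bound: [12,4] [11,4] [10,4,2] [3] → 4 hosts.
Excess: 5 − 4 = 1.

1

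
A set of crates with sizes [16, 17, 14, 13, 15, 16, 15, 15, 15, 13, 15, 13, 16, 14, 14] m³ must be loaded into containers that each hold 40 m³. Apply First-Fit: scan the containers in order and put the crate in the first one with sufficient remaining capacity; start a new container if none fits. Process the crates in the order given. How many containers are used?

container 1: place 16 m³, 24 m³ left
container 1: place 17 m³, 7 m³ left
container 2: place 14 m³, 26 m³ left
container 2: place 13 m³, 13 m³ left
container 3: place 15 m³, 25 m³ left
container 3: place 16 m³, 9 m³ left
container 4: place 15 m³, 25 m³ left
container 4: place 15 m³, 10 m³ left
container 5: place 15 m³, 25 m³ left
container 2: place 13 m³, 0 m³ left
container 5: place 15 m³, 10 m³ left
container 6: place 13 m³, 27 m³ left
container 6: place 16 m³, 11 m³ left
container 7: place 14 m³, 26 m³ left
container 7: place 14 m³, 12 m³ left

7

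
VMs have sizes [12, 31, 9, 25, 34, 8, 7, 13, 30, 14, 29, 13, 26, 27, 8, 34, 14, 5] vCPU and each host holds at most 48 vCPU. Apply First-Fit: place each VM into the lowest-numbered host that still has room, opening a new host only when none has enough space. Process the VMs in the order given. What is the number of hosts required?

host 1: place 12 vCPU, 36 vCPU left
host 1: place 31 vCPU, 5 vCPU left
host 2: place 9 vCPU, 39 vCPU left
host 2: place 25 vCPU, 14 vCPU left
host 3: place 34 vCPU, 14 vCPU left
host 2: place 8 vCPU, 6 vCPU left
host 3: place 7 vCPU, 7 vCPU left
host 4: place 13 vCPU, 35 vCPU left
host 4: place 30 vCPU, 5 vCPU left
host 5: place 14 vCPU, 34 vCPU left
host 5: place 29 vCPU, 5 vCPU left
host 6: place 13 vCPU, 35 vCPU left
host 6: place 26 vCPU, 9 vCPU left
host 7: place 27 vCPU, 21 vCPU left
host 6: place 8 vCPU, 1 vCPU left
host 8: place 34 vCPU, 14 vCPU left
host 7: place 14 vCPU, 7 vCPU left
host 1: place 5 vCPU, 0 vCPU left
Final hosts: [12,31,5] [9,25,8] [34,7] [13,30] [14,29] [13,26,8] [27,14] [34].

8 hosts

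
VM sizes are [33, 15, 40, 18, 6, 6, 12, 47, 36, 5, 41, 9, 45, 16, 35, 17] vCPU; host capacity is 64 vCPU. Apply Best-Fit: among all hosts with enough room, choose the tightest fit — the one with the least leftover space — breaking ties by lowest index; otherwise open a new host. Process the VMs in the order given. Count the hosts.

7

host 1: place 33 vCPU, 31 vCPU left
host 1: place 15 vCPU, 16 vCPU left
host 2: place 40 vCPU, 24 vCPU left
host 2: place 18 vCPU, 6 vCPU left
host 2: place 6 vCPU, 0 vCPU left
host 1: place 6 vCPU, 10 vCPU left
host 3: place 12 vCPU, 52 vCPU left
host 3: place 47 vCPU, 5 vCPU left
host 4: place 36 vCPU, 28 vCPU left
host 3: place 5 vCPU, 0 vCPU left
host 5: place 41 vCPU, 23 vCPU left
host 1: place 9 vCPU, 1 vCPU left
host 6: place 45 vCPU, 19 vCPU left
host 6: place 16 vCPU, 3 vCPU left
host 7: place 35 vCPU, 29 vCPU left
host 5: place 17 vCPU, 6 vCPU left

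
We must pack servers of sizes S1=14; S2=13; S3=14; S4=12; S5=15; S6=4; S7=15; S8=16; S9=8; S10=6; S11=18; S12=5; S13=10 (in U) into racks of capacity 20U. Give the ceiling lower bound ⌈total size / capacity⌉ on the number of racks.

8 racks

Total size = 14 + 13 + 14 + 12 + 15 + 4 + 15 + 16 + 8 + 6 + 18 + 5 + 10 = 150U.
⌈150 / 20⌉ = 8.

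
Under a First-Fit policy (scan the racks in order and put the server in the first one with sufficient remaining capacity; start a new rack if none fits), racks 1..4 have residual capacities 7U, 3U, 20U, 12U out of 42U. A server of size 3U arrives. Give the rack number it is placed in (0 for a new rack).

Racks with room: rack 1 (7U), rack 2 (3U), rack 3 (20U), rack 4 (12U).
The first with room is rack 1.

1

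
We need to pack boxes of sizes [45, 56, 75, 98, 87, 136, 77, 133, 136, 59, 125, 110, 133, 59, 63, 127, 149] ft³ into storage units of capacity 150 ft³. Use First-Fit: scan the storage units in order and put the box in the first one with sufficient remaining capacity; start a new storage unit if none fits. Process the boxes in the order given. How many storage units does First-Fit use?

13

45 ft³ → storage unit 1 (remaining 105 ft³)
56 ft³ → storage unit 1 (remaining 49 ft³)
75 ft³ → storage unit 2 (remaining 75 ft³)
98 ft³ → storage unit 3 (remaining 52 ft³)
87 ft³ → storage unit 4 (remaining 63 ft³)
136 ft³ → storage unit 5 (remaining 14 ft³)
77 ft³ → storage unit 6 (remaining 73 ft³)
133 ft³ → storage unit 7 (remaining 17 ft³)
136 ft³ → storage unit 8 (remaining 14 ft³)
59 ft³ → storage unit 2 (remaining 16 ft³)
125 ft³ → storage unit 9 (remaining 25 ft³)
110 ft³ → storage unit 10 (remaining 40 ft³)
133 ft³ → storage unit 11 (remaining 17 ft³)
59 ft³ → storage unit 4 (remaining 4 ft³)
63 ft³ → storage unit 6 (remaining 10 ft³)
127 ft³ → storage unit 12 (remaining 23 ft³)
149 ft³ → storage unit 13 (remaining 1 ft³)
Final storage units: [45,56] [75,59] [98] [87,59] [136] [77,63] [133] [136] [125] [110] [133] [127] [149].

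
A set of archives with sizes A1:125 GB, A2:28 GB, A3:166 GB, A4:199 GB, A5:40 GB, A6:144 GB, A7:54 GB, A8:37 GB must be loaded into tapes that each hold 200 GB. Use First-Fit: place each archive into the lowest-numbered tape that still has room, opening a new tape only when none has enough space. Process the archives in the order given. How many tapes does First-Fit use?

5

A1 (125 GB) → tape 1 (remaining 75 GB)
A2 (28 GB) → tape 1 (remaining 47 GB)
A3 (166 GB) → tape 2 (remaining 34 GB)
A4 (199 GB) → tape 3 (remaining 1 GB)
A5 (40 GB) → tape 1 (remaining 7 GB)
A6 (144 GB) → tape 4 (remaining 56 GB)
A7 (54 GB) → tape 4 (remaining 2 GB)
A8 (37 GB) → tape 5 (remaining 163 GB)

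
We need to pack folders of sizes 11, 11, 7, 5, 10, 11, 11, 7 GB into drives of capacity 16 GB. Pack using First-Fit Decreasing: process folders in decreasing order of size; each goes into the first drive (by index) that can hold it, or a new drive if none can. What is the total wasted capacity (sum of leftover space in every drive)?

Sorted descending: 11, 11, 11, 11, 10, 7, 7, 5.
drive 1: place 11 GB, 5 GB left
drive 2: place 11 GB, 5 GB left
drive 3: place 11 GB, 5 GB left
drive 4: place 11 GB, 5 GB left
drive 5: place 10 GB, 6 GB left
drive 6: place 7 GB, 9 GB left
drive 6: place 7 GB, 2 GB left
drive 1: place 5 GB, 0 GB left
6 drives × 16 GB = 96 GB; used 73 GB; unused 23 GB.

23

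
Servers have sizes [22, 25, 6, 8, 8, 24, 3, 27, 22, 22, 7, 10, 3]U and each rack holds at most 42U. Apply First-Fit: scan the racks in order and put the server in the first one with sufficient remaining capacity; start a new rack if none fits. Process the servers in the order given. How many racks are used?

6

Put 22U in rack 1; 20U remain.
Put 25U in rack 2; 17U remain.
Put 6U in rack 1; 14U remain.
Put 8U in rack 1; 6U remain.
Put 8U in rack 2; 9U remain.
Put 24U in rack 3; 18U remain.
Put 3U in rack 1; 3U remain.
Put 27U in rack 4; 15U remain.
Put 22U in rack 5; 20U remain.
Put 22U in rack 6; 20U remain.
Put 7U in rack 2; 2U remain.
Put 10U in rack 3; 8U remain.
Put 3U in rack 1; 0U remain.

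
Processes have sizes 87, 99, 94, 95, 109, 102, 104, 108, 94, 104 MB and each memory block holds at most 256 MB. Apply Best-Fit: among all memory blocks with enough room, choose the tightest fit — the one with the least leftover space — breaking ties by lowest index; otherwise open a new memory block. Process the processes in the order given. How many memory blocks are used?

5

Put 87 MB in memory block 1; 169 MB remain.
Put 99 MB in memory block 1; 70 MB remain.
Put 94 MB in memory block 2; 162 MB remain.
Put 95 MB in memory block 2; 67 MB remain.
Put 109 MB in memory block 3; 147 MB remain.
Put 102 MB in memory block 3; 45 MB remain.
Put 104 MB in memory block 4; 152 MB remain.
Put 108 MB in memory block 4; 44 MB remain.
Put 94 MB in memory block 5; 162 MB remain.
Put 104 MB in memory block 5; 58 MB remain.
Final memory blocks: [87,99] [94,95] [109,102] [104,108] [94,104].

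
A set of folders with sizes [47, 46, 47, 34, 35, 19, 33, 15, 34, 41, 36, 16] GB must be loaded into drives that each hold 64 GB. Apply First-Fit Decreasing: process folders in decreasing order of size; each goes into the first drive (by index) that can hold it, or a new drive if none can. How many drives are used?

9 drives

Sorted descending: 47, 47, 46, 41, 36, 35, 34, 34, 33, 19, 16, 15.
47 GB → drive 1 (remaining 17 GB)
47 GB → drive 2 (remaining 17 GB)
46 GB → drive 3 (remaining 18 GB)
41 GB → drive 4 (remaining 23 GB)
36 GB → drive 5 (remaining 28 GB)
35 GB → drive 6 (remaining 29 GB)
34 GB → drive 7 (remaining 30 GB)
34 GB → drive 8 (remaining 30 GB)
33 GB → drive 9 (remaining 31 GB)
19 GB → drive 4 (remaining 4 GB)
16 GB → drive 1 (remaining 1 GB)
15 GB → drive 2 (remaining 2 GB)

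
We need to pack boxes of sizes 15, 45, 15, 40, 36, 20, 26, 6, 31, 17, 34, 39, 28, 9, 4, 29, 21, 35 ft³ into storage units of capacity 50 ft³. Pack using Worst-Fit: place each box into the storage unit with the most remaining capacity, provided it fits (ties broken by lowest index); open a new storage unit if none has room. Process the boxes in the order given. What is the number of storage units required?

11

Put 15 ft³ in storage unit 1; 35 ft³ remain.
Put 45 ft³ in storage unit 2; 5 ft³ remain.
Put 15 ft³ in storage unit 1; 20 ft³ remain.
Put 40 ft³ in storage unit 3; 10 ft³ remain.
Put 36 ft³ in storage unit 4; 14 ft³ remain.
Put 20 ft³ in storage unit 1; 0 ft³ remain.
Put 26 ft³ in storage unit 5; 24 ft³ remain.
Put 6 ft³ in storage unit 5; 18 ft³ remain.
Put 31 ft³ in storage unit 6; 19 ft³ remain.
Put 17 ft³ in storage unit 6; 2 ft³ remain.
Put 34 ft³ in storage unit 7; 16 ft³ remain.
Put 39 ft³ in storage unit 8; 11 ft³ remain.
Put 28 ft³ in storage unit 9; 22 ft³ remain.
Put 9 ft³ in storage unit 9; 13 ft³ remain.
Put 4 ft³ in storage unit 5; 14 ft³ remain.
Put 29 ft³ in storage unit 10; 21 ft³ remain.
Put 21 ft³ in storage unit 10; 0 ft³ remain.
Put 35 ft³ in storage unit 11; 15 ft³ remain.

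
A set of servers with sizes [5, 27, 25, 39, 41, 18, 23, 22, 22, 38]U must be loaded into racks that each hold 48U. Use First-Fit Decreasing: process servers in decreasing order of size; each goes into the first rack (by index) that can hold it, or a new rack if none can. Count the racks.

6 racks

Sorted descending: 41, 39, 38, 27, 25, 23, 22, 22, 18, 5.
41U → rack 1 (remaining 7U)
39U → rack 2 (remaining 9U)
38U → rack 3 (remaining 10U)
27U → rack 4 (remaining 21U)
25U → rack 5 (remaining 23U)
23U → rack 5 (remaining 0U)
22U → rack 6 (remaining 26U)
22U → rack 6 (remaining 4U)
18U → rack 4 (remaining 3U)
5U → rack 1 (remaining 2U)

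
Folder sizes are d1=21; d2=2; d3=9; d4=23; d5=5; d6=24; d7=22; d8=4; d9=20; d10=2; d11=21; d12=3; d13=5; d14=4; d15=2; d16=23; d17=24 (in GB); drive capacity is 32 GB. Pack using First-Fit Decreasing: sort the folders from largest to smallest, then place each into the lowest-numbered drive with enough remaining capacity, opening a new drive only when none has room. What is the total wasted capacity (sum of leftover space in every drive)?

42

Sorted descending: 24, 24, 23, 23, 22, 21, 21, 20, 9, 5, 5, 4, 4, 3, 2, 2, 2.
24 GB → drive 1 (remaining 8 GB)
24 GB → drive 2 (remaining 8 GB)
23 GB → drive 3 (remaining 9 GB)
23 GB → drive 4 (remaining 9 GB)
22 GB → drive 5 (remaining 10 GB)
21 GB → drive 6 (remaining 11 GB)
21 GB → drive 7 (remaining 11 GB)
20 GB → drive 8 (remaining 12 GB)
9 GB → drive 3 (remaining 0 GB)
5 GB → drive 1 (remaining 3 GB)
5 GB → drive 2 (remaining 3 GB)
4 GB → drive 4 (remaining 5 GB)
4 GB → drive 4 (remaining 1 GB)
3 GB → drive 1 (remaining 0 GB)
2 GB → drive 2 (remaining 1 GB)
2 GB → drive 5 (remaining 8 GB)
2 GB → drive 5 (remaining 6 GB)
8 drives × 32 GB = 256 GB; used 214 GB; unused 42 GB.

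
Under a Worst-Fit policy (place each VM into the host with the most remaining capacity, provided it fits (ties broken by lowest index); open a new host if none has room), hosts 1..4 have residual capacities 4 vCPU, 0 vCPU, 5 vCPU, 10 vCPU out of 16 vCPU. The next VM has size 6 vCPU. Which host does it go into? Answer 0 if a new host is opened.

Hosts with room: host 4 (10 vCPU).
Most room is host 4 with 10 vCPU free.

4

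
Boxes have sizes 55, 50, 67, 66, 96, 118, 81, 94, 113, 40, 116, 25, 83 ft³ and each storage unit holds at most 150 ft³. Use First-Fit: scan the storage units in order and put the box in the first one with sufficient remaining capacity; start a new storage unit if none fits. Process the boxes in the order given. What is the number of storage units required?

9

storage unit 1: place 55 ft³, 95 ft³ left
storage unit 1: place 50 ft³, 45 ft³ left
storage unit 2: place 67 ft³, 83 ft³ left
storage unit 2: place 66 ft³, 17 ft³ left
storage unit 3: place 96 ft³, 54 ft³ left
storage unit 4: place 118 ft³, 32 ft³ left
storage unit 5: place 81 ft³, 69 ft³ left
storage unit 6: place 94 ft³, 56 ft³ left
storage unit 7: place 113 ft³, 37 ft³ left
storage unit 1: place 40 ft³, 5 ft³ left
storage unit 8: place 116 ft³, 34 ft³ left
storage unit 3: place 25 ft³, 29 ft³ left
storage unit 9: place 83 ft³, 67 ft³ left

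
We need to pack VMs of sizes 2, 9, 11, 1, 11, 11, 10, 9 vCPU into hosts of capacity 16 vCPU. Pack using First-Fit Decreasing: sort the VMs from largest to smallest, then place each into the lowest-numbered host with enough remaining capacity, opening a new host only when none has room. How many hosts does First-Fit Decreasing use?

Sorted descending: 11, 11, 11, 10, 9, 9, 2, 1.
host 1: place 11 vCPU, 5 vCPU left
host 2: place 11 vCPU, 5 vCPU left
host 3: place 11 vCPU, 5 vCPU left
host 4: place 10 vCPU, 6 vCPU left
host 5: place 9 vCPU, 7 vCPU left
host 6: place 9 vCPU, 7 vCPU left
host 1: place 2 vCPU, 3 vCPU left
host 1: place 1 vCPU, 2 vCPU left

6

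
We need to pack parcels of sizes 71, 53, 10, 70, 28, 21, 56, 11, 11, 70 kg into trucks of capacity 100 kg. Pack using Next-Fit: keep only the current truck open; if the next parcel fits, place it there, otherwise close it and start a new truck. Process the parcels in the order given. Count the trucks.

5 trucks

truck 1: place 71 kg, 29 kg left
truck 2: place 53 kg, 47 kg left
truck 2: place 10 kg, 37 kg left
truck 3: place 70 kg, 30 kg left
truck 3: place 28 kg, 2 kg left
truck 4: place 21 kg, 79 kg left
truck 4: place 56 kg, 23 kg left
truck 4: place 11 kg, 12 kg left
truck 4: place 11 kg, 1 kg left
truck 5: place 70 kg, 30 kg left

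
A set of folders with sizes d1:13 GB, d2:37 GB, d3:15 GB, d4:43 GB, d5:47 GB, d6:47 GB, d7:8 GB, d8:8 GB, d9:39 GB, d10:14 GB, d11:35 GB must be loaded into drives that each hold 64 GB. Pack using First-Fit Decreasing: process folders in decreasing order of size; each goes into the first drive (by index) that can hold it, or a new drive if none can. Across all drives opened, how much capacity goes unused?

78

Sorted descending: 47, 47, 43, 39, 37, 35, 15, 14, 13, 8, 8.
Put 47 GB in drive 1; 17 GB remain.
Put 47 GB in drive 2; 17 GB remain.
Put 43 GB in drive 3; 21 GB remain.
Put 39 GB in drive 4; 25 GB remain.
Put 37 GB in drive 5; 27 GB remain.
Put 35 GB in drive 6; 29 GB remain.
Put 15 GB in drive 1; 2 GB remain.
Put 14 GB in drive 2; 3 GB remain.
Put 13 GB in drive 3; 8 GB remain.
Put 8 GB in drive 3; 0 GB remain.
Put 8 GB in drive 4; 17 GB remain.
6 drives × 64 GB = 384 GB; used 306 GB; unused 78 GB.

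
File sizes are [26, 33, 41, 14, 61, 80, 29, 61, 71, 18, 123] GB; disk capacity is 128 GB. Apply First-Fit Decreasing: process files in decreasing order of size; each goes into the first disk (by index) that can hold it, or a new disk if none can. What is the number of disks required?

Sorted descending: 123, 80, 71, 61, 61, 41, 33, 29, 26, 18, 14.
disk 1: place 123 GB, 5 GB left
disk 2: place 80 GB, 48 GB left
disk 3: place 71 GB, 57 GB left
disk 4: place 61 GB, 67 GB left
disk 4: place 61 GB, 6 GB left
disk 2: place 41 GB, 7 GB left
disk 3: place 33 GB, 24 GB left
disk 5: place 29 GB, 99 GB left
disk 5: place 26 GB, 73 GB left
disk 3: place 18 GB, 6 GB left
disk 5: place 14 GB, 59 GB left

5 disks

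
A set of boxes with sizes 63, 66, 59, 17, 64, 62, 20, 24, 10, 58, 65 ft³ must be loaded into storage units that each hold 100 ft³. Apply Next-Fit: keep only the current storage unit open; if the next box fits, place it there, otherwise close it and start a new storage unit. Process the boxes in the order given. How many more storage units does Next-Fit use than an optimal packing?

Next-Fit: [63] [66] [59,17] [64] [62,20] [24,10,58] [65] → 7 storage units.
7 boxes exceed 50 ft³ (half the capacity), and no two of those can share a storage unit, so at least 7 storage units are needed.
So 7 is already optimal.

0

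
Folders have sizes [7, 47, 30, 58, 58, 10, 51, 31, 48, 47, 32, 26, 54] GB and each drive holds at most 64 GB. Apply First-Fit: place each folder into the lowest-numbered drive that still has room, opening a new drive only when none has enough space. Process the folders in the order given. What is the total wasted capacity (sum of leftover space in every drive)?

77

7 GB → drive 1 (remaining 57 GB)
47 GB → drive 1 (remaining 10 GB)
30 GB → drive 2 (remaining 34 GB)
58 GB → drive 3 (remaining 6 GB)
58 GB → drive 4 (remaining 6 GB)
10 GB → drive 1 (remaining 0 GB)
51 GB → drive 5 (remaining 13 GB)
31 GB → drive 2 (remaining 3 GB)
48 GB → drive 6 (remaining 16 GB)
47 GB → drive 7 (remaining 17 GB)
32 GB → drive 8 (remaining 32 GB)
26 GB → drive 8 (remaining 6 GB)
54 GB → drive 9 (remaining 10 GB)
9 drives × 64 GB = 576 GB; used 499 GB; unused 77 GB.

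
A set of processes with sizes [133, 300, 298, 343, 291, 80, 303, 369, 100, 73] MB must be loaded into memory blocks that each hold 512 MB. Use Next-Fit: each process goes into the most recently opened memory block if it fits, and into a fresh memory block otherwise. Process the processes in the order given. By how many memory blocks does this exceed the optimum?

1

Next-Fit: [133,300] [298] [343] [291,80] [303] [369,100] [73] → 7 memory blocks.
6 processes exceed 256 MB (half the capacity), and no two of those can share a memory block, so at least 6 memory blocks are needed.
An optimal packing achieves that bound: [369,133] [343,100] [303,80,73] [300] [298] [291] → 6 memory blocks.
Excess: 7 − 6 = 1.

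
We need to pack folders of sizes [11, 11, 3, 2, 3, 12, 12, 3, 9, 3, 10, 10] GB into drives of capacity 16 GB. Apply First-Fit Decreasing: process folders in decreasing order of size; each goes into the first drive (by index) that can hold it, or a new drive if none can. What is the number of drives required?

Sorted descending: 12, 12, 11, 11, 10, 10, 9, 3, 3, 3, 3, 2.
Put 12 GB in drive 1; 4 GB remain.
Put 12 GB in drive 2; 4 GB remain.
Put 11 GB in drive 3; 5 GB remain.
Put 11 GB in drive 4; 5 GB remain.
Put 10 GB in drive 5; 6 GB remain.
Put 10 GB in drive 6; 6 GB remain.
Put 9 GB in drive 7; 7 GB remain.
Put 3 GB in drive 1; 1 GB remain.
Put 3 GB in drive 2; 1 GB remain.
Put 3 GB in drive 3; 2 GB remain.
Put 3 GB in drive 4; 2 GB remain.
Put 2 GB in drive 3; 0 GB remain.

7 drives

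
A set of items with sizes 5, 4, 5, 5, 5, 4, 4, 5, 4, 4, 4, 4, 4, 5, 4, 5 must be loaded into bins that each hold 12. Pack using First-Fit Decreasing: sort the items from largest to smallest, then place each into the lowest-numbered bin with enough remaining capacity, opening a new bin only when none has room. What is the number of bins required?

7 bins

Sorted descending: 5, 5, 5, 5, 5, 5, 5, 4, 4, 4, 4, 4, 4, 4, 4, 4.
bin 1: place 5, 7 left
bin 1: place 5, 2 left
bin 2: place 5, 7 left
bin 2: place 5, 2 left
bin 3: place 5, 7 left
bin 3: place 5, 2 left
bin 4: place 5, 7 left
bin 4: place 4, 3 left
bin 5: place 4, 8 left
bin 5: place 4, 4 left
bin 5: place 4, 0 left
bin 6: place 4, 8 left
bin 6: place 4, 4 left
bin 6: place 4, 0 left
bin 7: place 4, 8 left
bin 7: place 4, 4 left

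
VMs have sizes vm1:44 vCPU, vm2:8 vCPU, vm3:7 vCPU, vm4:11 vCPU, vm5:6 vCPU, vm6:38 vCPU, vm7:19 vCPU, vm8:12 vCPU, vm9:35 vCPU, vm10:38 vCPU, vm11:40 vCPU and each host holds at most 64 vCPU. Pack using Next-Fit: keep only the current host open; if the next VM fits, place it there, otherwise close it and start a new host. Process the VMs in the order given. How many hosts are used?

6

host 1: place vm1 (44 vCPU), 20 vCPU left
host 1: place vm2 (8 vCPU), 12 vCPU left
host 1: place vm3 (7 vCPU), 5 vCPU left
host 2: place vm4 (11 vCPU), 53 vCPU left
host 2: place vm5 (6 vCPU), 47 vCPU left
host 2: place vm6 (38 vCPU), 9 vCPU left
host 3: place vm7 (19 vCPU), 45 vCPU left
host 3: place vm8 (12 vCPU), 33 vCPU left
host 4: place vm9 (35 vCPU), 29 vCPU left
host 5: place vm10 (38 vCPU), 26 vCPU left
host 6: place vm11 (40 vCPU), 24 vCPU left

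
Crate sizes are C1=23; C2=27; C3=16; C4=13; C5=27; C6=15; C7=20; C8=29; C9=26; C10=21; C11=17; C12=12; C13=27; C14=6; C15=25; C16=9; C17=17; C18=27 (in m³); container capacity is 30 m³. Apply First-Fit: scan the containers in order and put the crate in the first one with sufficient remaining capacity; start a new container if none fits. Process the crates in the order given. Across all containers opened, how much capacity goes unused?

63

container 1: place C1 (23 m³), 7 m³ left
container 2: place C2 (27 m³), 3 m³ left
container 3: place C3 (16 m³), 14 m³ left
container 3: place C4 (13 m³), 1 m³ left
container 4: place C5 (27 m³), 3 m³ left
container 5: place C6 (15 m³), 15 m³ left
container 6: place C7 (20 m³), 10 m³ left
container 7: place C8 (29 m³), 1 m³ left
container 8: place C9 (26 m³), 4 m³ left
container 9: place C10 (21 m³), 9 m³ left
container 10: place C11 (17 m³), 13 m³ left
container 5: place C12 (12 m³), 3 m³ left
container 11: place C13 (27 m³), 3 m³ left
container 1: place C14 (6 m³), 1 m³ left
container 12: place C15 (25 m³), 5 m³ left
container 6: place C16 (9 m³), 1 m³ left
container 13: place C17 (17 m³), 13 m³ left
container 14: place C18 (27 m³), 3 m³ left
14 containers × 30 m³ = 420 m³; used 357 m³; unused 63 m³.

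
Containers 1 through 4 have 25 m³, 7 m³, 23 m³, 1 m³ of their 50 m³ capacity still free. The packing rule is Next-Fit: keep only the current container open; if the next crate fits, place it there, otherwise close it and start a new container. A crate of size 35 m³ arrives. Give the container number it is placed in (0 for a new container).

Next-Fit only looks at container 4, which has 1 m³ free.
35 m³ does not fit, so a new container is opened.

0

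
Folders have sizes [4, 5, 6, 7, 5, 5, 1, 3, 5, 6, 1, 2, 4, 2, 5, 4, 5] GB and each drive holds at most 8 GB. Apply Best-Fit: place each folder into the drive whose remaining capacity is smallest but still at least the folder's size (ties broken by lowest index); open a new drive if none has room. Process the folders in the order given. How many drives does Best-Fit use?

11 drives

drive 1: place 4 GB, 4 GB left
drive 2: place 5 GB, 3 GB left
drive 3: place 6 GB, 2 GB left
drive 4: place 7 GB, 1 GB left
drive 5: place 5 GB, 3 GB left
drive 6: place 5 GB, 3 GB left
drive 4: place 1 GB, 0 GB left
drive 2: place 3 GB, 0 GB left
drive 7: place 5 GB, 3 GB left
drive 8: place 6 GB, 2 GB left
drive 3: place 1 GB, 1 GB left
drive 8: place 2 GB, 0 GB left
drive 1: place 4 GB, 0 GB left
drive 5: place 2 GB, 1 GB left
drive 9: place 5 GB, 3 GB left
drive 10: place 4 GB, 4 GB left
drive 11: place 5 GB, 3 GB left
Final drives: [4,4] [5,3] [6,1] [7,1] [5,2] [5] [5] [6,2] [5] [4] [5].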